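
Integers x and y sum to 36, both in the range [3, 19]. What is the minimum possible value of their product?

323

xy = x(36 − x) is concave in x, so over [17, 19] it is minimized at an endpoint.
At the endpoint x = 17, y = 36 − 17 = 19, so xy = 17 × 19 = 323.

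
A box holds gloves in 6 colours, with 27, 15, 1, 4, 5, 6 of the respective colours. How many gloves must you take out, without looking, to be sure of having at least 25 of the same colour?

56

In the worst case you take as many as possible of each colour without reaching 25: 24 + 15 + 1 + 4 + 5 + 6 = 55.
The next one must give 25 of some colour, so 55 + 1 = 56.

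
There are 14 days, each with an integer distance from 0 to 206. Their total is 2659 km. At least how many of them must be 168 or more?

Each value short of 168 is at most 167, costing at least 206 − 167 = 39 against the maximum total of 2884.
We can afford to lose at most 2884 − 2659 = 225, so at most ⌊225/39⌋ = 5 fall short, and at least 9 are ≥ 168.
Exactly 9 works: 9 values at 206 and 5 at 167 total 2689; lower one of the high values by 30 (still ≥ 168) to hit 2659.

9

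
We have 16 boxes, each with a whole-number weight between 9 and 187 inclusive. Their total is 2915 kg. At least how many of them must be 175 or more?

If only k of them are at least 175, the other 16 − k are at most 174, so the total is at most k·187 + (16 − k)·174.
This must reach 2915, so k·187 + (16 − k)·174 ≥ 2915, giving k ≥ 11.
Exactly 11 works: 11 values at 187 and 5 at 174 total 2927; lower one of the high values by 12 (still ≥ 175) to hit 2915.

11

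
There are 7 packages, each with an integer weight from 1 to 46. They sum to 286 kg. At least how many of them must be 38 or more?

3

Suppose at most 7 − j of them reach 38; then j values are ≤ 37 and the rest ≤ 46.
The total is then ≤ 37·j + 46·(7 − j) = 322 − 9j. For this to be ≥ 286 we need j ≤ 4, so at least 7 − 4 = 3 must reach 38.
Exactly 3 works: 3 values at 46 and 4 at 37 total 286.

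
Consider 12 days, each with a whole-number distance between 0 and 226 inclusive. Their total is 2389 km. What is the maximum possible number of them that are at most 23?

Each value at 23 or below falls at least 226 − 23 = 203 short of the ceiling 226.
The ceiling total is 12 × 226 = 2712, and we need 2389, so at most ⌊(2712 − 2389)/203⌋ = 1 can be that low.
k = 1 is achieved by 1 value at 23 and 11 at 226, total 2509; lower one of the 226's by 120 (still > 23) to reach 2389.

1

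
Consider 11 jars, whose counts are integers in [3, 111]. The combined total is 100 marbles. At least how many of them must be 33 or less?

9

If only k of them are at most 33, the other 11 − k are at least 34, so the total is at least (11 − k)·34 + k·3.
This is ≤ 100, so (11 − k)·34 + 3k ≤ 100, which gives k ≥ 9.
Exactly 9 works: 9 values at 3 and 2 at 34 total 95; raise one of the low values by 5 (still ≤ 33) to hit 100.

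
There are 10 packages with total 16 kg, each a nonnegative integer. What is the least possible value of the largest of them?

2

If every one of the 10 were at most 1, the total would be at most 10 × 1 = 10 < 16.
Achievable: 6 of them at 2 and 4 at 1 total 16.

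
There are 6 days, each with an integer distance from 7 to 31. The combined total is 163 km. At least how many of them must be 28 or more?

Each value short of 28 is at most 27, costing at least 31 − 27 = 4 against the maximum total of 186.
We can afford to lose at most 186 − 163 = 23, so at most ⌊23/4⌋ = 5 fall short, and at least 1 are ≥ 28.
Exactly 1 works: 1 value at 31 and 5 at 27 total 166; lower one of the high values by 3 (still ≥ 28) to hit 163.

1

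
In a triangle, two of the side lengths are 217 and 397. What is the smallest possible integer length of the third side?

The third side must exceed |217 − 397| = 180.
The smallest integer above 180 is 181.

181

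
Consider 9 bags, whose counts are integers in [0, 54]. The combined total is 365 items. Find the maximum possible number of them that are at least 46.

If k of the values are ≥ 46, the total is ≥ 46k + 0(9 − k).
Setting 46k + 0(9 − k) ≤ 365 gives 46k ≤ 365, so k ≤ 7.
k = 7 is achieved by 7 values at 46 and 2 at 0, total 322; add 43 to one value (staying below 46) to reach 365.

7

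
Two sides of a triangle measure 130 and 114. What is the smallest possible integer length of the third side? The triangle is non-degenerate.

The third side must exceed |130 − 114| = 16.
The smallest integer above 16 is 17.

17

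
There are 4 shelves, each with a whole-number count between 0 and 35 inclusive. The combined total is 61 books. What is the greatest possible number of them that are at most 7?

Suppose k of them are at most 7. Those contribute at most 7 each and the rest at most 35 each.
So the total is at most 7k + 35(4 − k) = 140 − 28k. This must still be ≥ 61, so k ≤ 2.
k = 2 is achieved by 2 values at 7 and 2 at 35, total 84; lower one of the 35's by 23 (still > 7) to reach 61.

2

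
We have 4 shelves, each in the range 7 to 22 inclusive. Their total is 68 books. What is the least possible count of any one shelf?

To make one shelf as small as possible, make the other 3 as large as possible.
The other 3 can take up 3 × 22 = 66 ≥ 68 − 7, so one shelf can sit at its floor of 7.
Achievable: one at 7 and the other 3 totalling 61, which fits since 3 × 7 ≤ 61 ≤ 3 × 22.

7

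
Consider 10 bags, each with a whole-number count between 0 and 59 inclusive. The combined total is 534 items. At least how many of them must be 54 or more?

1

Each value short of 54 is at most 53, costing at least 59 − 53 = 6 against the maximum total of 590.
We can afford to lose at most 590 − 534 = 56, so at most ⌊56/6⌋ = 9 fall short, and at least 1 are ≥ 54.
Exactly 1 works: 1 value at 59 and 9 at 53 total 536; lower one of the high values by 2 (still ≥ 54) to hit 534.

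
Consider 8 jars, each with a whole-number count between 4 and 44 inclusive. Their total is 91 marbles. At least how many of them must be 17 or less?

4

If only k of them are at most 17, the other 8 − k are at least 18, so the total is at least (8 − k)·18 + k·4.
This is ≤ 91, so (8 − k)·18 + 4k ≤ 91, which gives k ≥ 4.
Exactly 4 works: 4 values at 4 and 4 at 18 total 88; raise one of the low values by 3 (still ≤ 17) to hit 91.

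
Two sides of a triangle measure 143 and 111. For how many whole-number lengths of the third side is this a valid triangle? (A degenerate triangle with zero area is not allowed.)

221

The triangle inequality gives |143 − 111| < c < 143 + 111, i.e. 32 < c < 254.
So c can be any integer from 33 to 253: 221 values.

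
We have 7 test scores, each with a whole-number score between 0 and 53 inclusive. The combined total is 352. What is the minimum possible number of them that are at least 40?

6

Each value short of 40 is at most 39, costing at least 53 − 39 = 14 against the maximum total of 371.
We can afford to lose at most 371 − 352 = 19, so at most ⌊19/14⌋ = 1 fall short, and at least 6 are ≥ 40.
Exactly 6 works: 6 values at 53 and 1 at 39 total 357; lower one of the high values by 5 (still ≥ 40) to hit 352.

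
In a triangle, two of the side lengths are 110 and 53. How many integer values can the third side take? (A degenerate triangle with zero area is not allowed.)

The triangle inequality gives |110 − 53| < c < 110 + 53, i.e. 57 < c < 163.
So c can be any integer from 58 to 162: 105 values.

105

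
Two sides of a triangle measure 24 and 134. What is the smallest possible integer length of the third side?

111

The third side must exceed |24 − 134| = 110.
The smallest integer above 110 is 111.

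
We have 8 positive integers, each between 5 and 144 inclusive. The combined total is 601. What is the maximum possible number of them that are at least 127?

4

If k of the values are ≥ 127, the total is ≥ 127k + 5(8 − k).
Setting 127k + 5(8 − k) ≤ 601 gives 122k ≤ 561, so k ≤ 4.
k = 4 is achieved by 4 values at 127 and 4 at 5, total 528; add 73 to one value (staying below 127) to reach 601.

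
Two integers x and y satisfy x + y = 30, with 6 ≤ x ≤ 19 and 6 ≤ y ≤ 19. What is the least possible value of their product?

209

Since x + y is fixed, pushing one of them to its bound minimizes the product.
At the endpoint x = 11, y = 30 − 11 = 19, so xy = 11 × 19 = 209.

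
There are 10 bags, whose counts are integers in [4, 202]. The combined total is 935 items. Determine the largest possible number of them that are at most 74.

Suppose k of them are at most 74. Those contribute at most 74 each and the rest at most 202 each.
So the total is at most 74k + 202(10 − k) = 2020 − 128k. This must still be ≥ 935, so k ≤ 8.
k = 8 is achieved by 8 values at 74 and 2 at 202, total 996; lower one of the 202's by 61 (still > 74) to reach 935.

8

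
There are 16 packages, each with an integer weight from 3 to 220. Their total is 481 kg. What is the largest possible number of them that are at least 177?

Suppose k of them are at least 177. Those contribute at least 177 each and the other 16 − k at least 3 each.
So the total is at least 177k + 3(16 − k) = 48 + 174k. This must be ≤ 481, giving k ≤ 2.
k = 2 is achieved by 2 values at 177 and 14 at 3, total 396; add 85 to one value (staying below 177) to reach 481.

2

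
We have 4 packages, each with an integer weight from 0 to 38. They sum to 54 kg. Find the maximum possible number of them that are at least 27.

2

With k values at 27 or above and the rest at least 0, the sum is at least 0 + 27k.
Since the sum is 54, we need 27k ≤ 54, i.e. k ≤ 2.
k = 2 is achieved by 2 values at 27 and 2 at 0, total 54.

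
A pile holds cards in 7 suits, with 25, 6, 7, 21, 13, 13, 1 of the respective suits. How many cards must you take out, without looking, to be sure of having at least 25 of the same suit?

In the worst case you take as many as possible of each suit without reaching 25: 24 + 6 + 7 + 21 + 13 + 13 + 1 = 85.
The next one must give 25 of some suit, so 85 + 1 = 86.

86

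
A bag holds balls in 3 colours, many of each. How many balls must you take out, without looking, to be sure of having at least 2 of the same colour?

4

In the worst case you draw 1 of each of the 3 colours: 3 × 1 = 3.
One more forces 2 of some colour, so 3 + 1 = 4.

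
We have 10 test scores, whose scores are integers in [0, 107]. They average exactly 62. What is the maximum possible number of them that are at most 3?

4

The total is 10 × 62 = 620.
Suppose k of them are at most 3. Those contribute at most 3 each and the rest at most 107 each.
So the total is at most 3k + 107(10 − k) = 1070 − 104k. This must still be ≥ 620, so k ≤ 4.
k = 4 is achieved by 4 values at 3 and 6 at 107, total 654; lower one of the 107's by 34 (still > 3) to reach 620.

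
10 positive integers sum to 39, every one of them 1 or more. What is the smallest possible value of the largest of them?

4

If every one of the 10 were at most 3, the total would be at most 10 × 3 = 30 < 39.
Equality holds with 9 values of 4 and 1 value of 3.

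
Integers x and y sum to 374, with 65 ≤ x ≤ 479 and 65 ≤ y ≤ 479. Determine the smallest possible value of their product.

xy = x(374 − x) is concave in x, so over [65, 309] it is minimized at an endpoint.
At the endpoint x = 65, y = 374 − 65 = 309, so xy = 65 × 309 = 20085.

20085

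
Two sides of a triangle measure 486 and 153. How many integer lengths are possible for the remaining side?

The triangle inequality gives |486 − 153| < c < 486 + 153, i.e. 333 < c < 639.
So c can be any integer from 334 to 638: 305 values.

305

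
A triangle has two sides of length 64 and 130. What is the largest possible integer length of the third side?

193

The third side must be less than 64 + 130 = 194.
The largest integer below 194 is 193.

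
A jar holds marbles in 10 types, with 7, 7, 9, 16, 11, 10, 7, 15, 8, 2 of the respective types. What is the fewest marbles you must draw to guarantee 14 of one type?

88

In the worst case you take as many as possible of each type without reaching 14: 7 + 7 + 9 + 13 + 11 + 10 + 7 + 13 + 8 + 2 = 87.
The next one must give 14 of some type, so 87 + 1 = 88.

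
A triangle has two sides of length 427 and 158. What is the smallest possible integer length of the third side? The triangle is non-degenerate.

The third side must exceed |427 − 158| = 269.
The smallest integer above 269 is 270.

270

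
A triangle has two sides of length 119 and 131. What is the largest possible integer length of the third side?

249

The third side must be less than 119 + 131 = 250.
The largest integer below 250 is 249.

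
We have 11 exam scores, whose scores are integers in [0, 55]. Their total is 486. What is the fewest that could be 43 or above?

2

If only k of them are at least 43, the other 11 − k are at most 42, so the total is at most k·55 + (11 − k)·42.
This must reach 486, so k·55 + (11 − k)·42 ≥ 486, giving k ≥ 2.
Exactly 2 works: 2 values at 55 and 9 at 42 total 488; lower one of the high values by 2 (still ≥ 43) to hit 486.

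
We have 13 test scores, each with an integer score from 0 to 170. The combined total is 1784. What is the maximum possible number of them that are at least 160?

If k of the values are ≥ 160, the total is ≥ 160k + 0(13 − k).
Setting 160k + 0(13 − k) ≤ 1784 gives 160k ≤ 1784, so k ≤ 11.
k = 11 is achieved by 11 values at 160 and 2 at 0, total 1760; add 24 to one value (staying below 160) to reach 1784.

11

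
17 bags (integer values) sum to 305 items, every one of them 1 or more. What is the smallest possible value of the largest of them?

Some value must be at least ⌈305/17⌉ = 18, since 17 × 17 = 289 < 305.
Achievable: 16 of them at 18 and 1 at 17 total 305.

18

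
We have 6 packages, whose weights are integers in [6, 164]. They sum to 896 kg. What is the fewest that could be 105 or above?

If only k of them are at least 105, the other 6 − k are at most 104, so the total is at most k·164 + (6 − k)·104.
This must reach 896, so k·164 + (6 − k)·104 ≥ 896, giving k ≥ 5.
Exactly 5 works: 5 values at 164 and 1 at 104 total 924; lower one of the high values by 28 (still ≥ 105) to hit 896.

5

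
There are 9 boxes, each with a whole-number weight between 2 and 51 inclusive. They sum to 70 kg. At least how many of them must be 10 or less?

4

Each value above 10 is at least 11, contributing at least 11 − 2 = 9 above the floor 2.
The sum exceeds the floor total 18 by 52, so at most ⌊52/9⌋ = 5 exceed 10, and at least 4 are ≤ 10.
Exactly 4 works: 4 values at 2 and 5 at 11 total 63; raise one of the low values by 7 (still ≤ 10) to hit 70.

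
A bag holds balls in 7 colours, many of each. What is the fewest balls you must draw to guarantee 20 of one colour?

134

You could draw 19 of every colour without reaching 20 of any — 133 in all.
One more forces 20 of some colour, so 133 + 1 = 134.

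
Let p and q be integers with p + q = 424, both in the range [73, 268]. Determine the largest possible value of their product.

44944

With p + q fixed, pq peaks when the two are closest together.
Taking p = 212 and q = 212 (both in [73, 268]) gives pq = 44944.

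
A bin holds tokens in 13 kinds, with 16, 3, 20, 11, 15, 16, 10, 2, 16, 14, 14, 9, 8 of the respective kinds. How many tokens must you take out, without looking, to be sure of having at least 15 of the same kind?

142

In the worst case you take as many as possible of each kind without reaching 15: 14 + 3 + 14 + 11 + 14 + 14 + 10 + 2 + 14 + 14 + 14 + 9 + 8 = 141.
The next one must give 15 of some kind, so 141 + 1 = 142.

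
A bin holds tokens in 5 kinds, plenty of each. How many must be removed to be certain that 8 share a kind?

36

In the worst case you draw 7 of each of the 5 kinds: 5 × 7 = 35.
One more forces 8 of some kind, so 35 + 1 = 36.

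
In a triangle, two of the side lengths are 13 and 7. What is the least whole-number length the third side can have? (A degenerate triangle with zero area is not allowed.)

The third side must exceed |13 − 7| = 6.
The smallest integer above 6 is 7.

7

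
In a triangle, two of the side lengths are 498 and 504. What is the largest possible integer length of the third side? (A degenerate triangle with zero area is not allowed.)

The third side must be less than 498 + 504 = 1002.
The largest integer below 1002 is 1001.

1001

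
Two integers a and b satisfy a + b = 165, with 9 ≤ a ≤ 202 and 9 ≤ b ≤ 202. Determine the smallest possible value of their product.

1404

ab = a(165 − a) is concave in a, so over [9, 156] it is minimized at an endpoint.
The extreme feasible split is a = 9, b = 156, giving ab = 1404.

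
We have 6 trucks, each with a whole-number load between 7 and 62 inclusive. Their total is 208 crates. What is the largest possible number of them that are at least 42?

With k values at 42 or above and the rest at least 7, the sum is at least 42 + 35k.
Since the sum is 208, we need 35k ≤ 166, i.e. k ≤ 4.
k = 4 is achieved by 4 values at 42 and 2 at 7, total 182; add 26 to one value (staying below 42) to reach 208.

4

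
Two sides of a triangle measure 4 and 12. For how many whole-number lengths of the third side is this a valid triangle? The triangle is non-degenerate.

The triangle inequality gives |4 − 12| < c < 4 + 12, i.e. 8 < c < 16.
So c can be any integer from 9 to 15: 7 values.

7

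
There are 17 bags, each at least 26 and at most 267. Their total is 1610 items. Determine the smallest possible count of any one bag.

26

To make one bag as small as possible, make the other 16 as large as possible.
The other 16 can take up 16 × 267 = 4272 ≥ 1610 − 26, so one bag can sit at its floor of 26.
Achievable: one at 26 and the other 16 totalling 1584, which fits since 16 × 26 ≤ 1584 ≤ 16 × 267.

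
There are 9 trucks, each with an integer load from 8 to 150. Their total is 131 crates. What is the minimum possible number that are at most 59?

Each value above 59 is at least 60, contributing at least 60 − 8 = 52 above the floor 8.
The sum exceeds the floor total 72 by 59, so at most ⌊59/52⌋ = 1 exceed 59, and at least 8 are ≤ 59.
Exactly 8 works: 8 values at 8 and 1 at 60 total 124; raise one of the low values by 7 (still ≤ 59) to hit 131.

8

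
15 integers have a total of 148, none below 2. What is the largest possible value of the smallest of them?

The average is 148/15 < 10, so some value is ≤ 9.
Achievable: 2 of them at 9 and 13 at 10 total 148.

9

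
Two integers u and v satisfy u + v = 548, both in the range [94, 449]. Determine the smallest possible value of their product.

For a fixed sum, uv is smallest when u and v are as far apart as possible.
The extreme feasible split is u = 99, v = 449, giving uv = 44451.

44451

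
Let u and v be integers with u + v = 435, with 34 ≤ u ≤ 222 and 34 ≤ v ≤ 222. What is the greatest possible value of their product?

For a fixed sum, the product uv is largest when u and v are as close as possible.
Taking u = 217 and v = 218 (both in [34, 222]) gives uv = 47306.

47306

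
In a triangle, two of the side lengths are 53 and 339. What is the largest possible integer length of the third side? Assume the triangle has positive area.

The third side must be less than 53 + 339 = 392.
The largest integer below 392 is 391.

391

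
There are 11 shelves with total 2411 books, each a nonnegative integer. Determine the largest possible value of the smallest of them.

219

If every one of the 11 were at least 220, the total would be at least 11 × 220 = 2420 > 2411.
Achievable: 9 of them at 219 and 2 at 220 total 2411.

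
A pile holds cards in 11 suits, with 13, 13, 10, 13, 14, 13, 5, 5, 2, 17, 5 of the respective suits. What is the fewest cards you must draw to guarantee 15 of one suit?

108

In the worst case you take as many as possible of each suit without reaching 15: 13 + 13 + 10 + 13 + 14 + 13 + 5 + 5 + 2 + 14 + 5 = 107.
The next one must give 15 of some suit, so 107 + 1 = 108.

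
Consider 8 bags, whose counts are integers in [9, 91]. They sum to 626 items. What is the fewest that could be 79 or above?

1

If only k of them are at least 79, the other 8 − k are at most 78, so the total is at most k·91 + (8 − k)·78.
This must reach 626, so k·91 + (8 − k)·78 ≥ 626, giving k ≥ 1.
Exactly 1 works: 1 value at 91 and 7 at 78 total 637; lower one of the high values by 11 (still ≥ 79) to hit 626.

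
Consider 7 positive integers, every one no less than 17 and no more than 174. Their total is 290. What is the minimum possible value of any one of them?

To make one integer as small as possible, make the other 6 as large as possible.
The other 6 can take up 6 × 174 = 1044 ≥ 290 − 17, so one integer can sit at its floor of 17.
Achievable: one at 17 and the other 6 totalling 273, which fits since 6 × 17 ≤ 273 ≤ 6 × 174.

17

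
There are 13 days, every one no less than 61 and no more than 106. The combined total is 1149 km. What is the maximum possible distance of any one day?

Maximizing one value means minimizing the remaining 12.
The other 12 contribute at least 12 × 61 = 732, leaving at most 1149 − 732 = 417.
But each day is capped at 106, so the maximum is 106.
Achievable: one at 106 and the other 12 totalling 1043, which fits since 12 × 61 ≤ 1043 ≤ 12 × 106.

106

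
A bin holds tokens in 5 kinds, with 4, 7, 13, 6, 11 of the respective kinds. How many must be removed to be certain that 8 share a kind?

32

In the worst case you take as many as possible of each kind without reaching 8: 4 + 7 + 7 + 6 + 7 = 31.
The next one must give 8 of some kind, so 31 + 1 = 32.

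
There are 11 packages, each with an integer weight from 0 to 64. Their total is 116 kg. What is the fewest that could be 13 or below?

If only k of them are at most 13, the other 11 − k are at least 14, so the total is at least (11 − k)·14 + k·0.
This is ≤ 116, so (11 − k)·14 + 0k ≤ 116, which gives k ≥ 3.
Exactly 3 works: 3 values at 0 and 8 at 14 total 112; raise one of the low values by 4 (still ≤ 13) to hit 116.

3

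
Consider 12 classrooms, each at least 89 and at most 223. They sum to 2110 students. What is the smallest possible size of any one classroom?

89

To make one classroom as small as possible, make the other 11 as large as possible.
The other 11 can take up 11 × 223 = 2453 ≥ 2110 − 89, so one classroom can sit at its floor of 89.
Achievable: one at 89 and the other 11 totalling 2021, which fits since 11 × 89 ≤ 2021 ≤ 11 × 223.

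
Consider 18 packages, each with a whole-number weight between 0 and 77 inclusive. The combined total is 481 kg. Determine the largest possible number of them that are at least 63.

Suppose k of them are at least 63. Those contribute at least 63 each and the other 18 − k at least 0 each.
So the total is at least 63k + 0(18 − k) = 0 + 63k. This must be ≤ 481, giving k ≤ 7.
k = 7 is achieved by 7 values at 63 and 11 at 0, total 441; add 40 to one value (staying below 63) to reach 481.

7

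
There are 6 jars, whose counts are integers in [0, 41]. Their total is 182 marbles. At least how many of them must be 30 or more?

If only k of them are at least 30, the other 6 − k are at most 29, so the total is at most k·41 + (6 − k)·29.
This must reach 182, so k·41 + (6 − k)·29 ≥ 182, giving k ≥ 1.
Exactly 1 works: 1 value at 41 and 5 at 29 total 186; lower one of the high values by 4 (still ≥ 30) to hit 182.

1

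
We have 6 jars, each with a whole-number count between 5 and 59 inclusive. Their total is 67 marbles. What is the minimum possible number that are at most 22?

Each value above 22 is at least 23, contributing at least 23 − 5 = 18 above the floor 5.
The sum exceeds the floor total 30 by 37, so at most ⌊37/18⌋ = 2 exceed 22, and at least 4 are ≤ 22.
Exactly 4 works: 4 values at 5 and 2 at 23 total 66; raise one of the low values by 1 (still ≤ 22) to hit 67.

4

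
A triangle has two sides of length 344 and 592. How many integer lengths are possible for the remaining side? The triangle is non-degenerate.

The triangle inequality gives |344 − 592| < c < 344 + 592, i.e. 248 < c < 936.
So c can be any integer from 249 to 935: 687 values.

687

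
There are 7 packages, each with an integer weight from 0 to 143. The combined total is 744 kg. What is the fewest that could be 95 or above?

Each value short of 95 is at most 94, costing at least 143 − 94 = 49 against the maximum total of 1001.
We can afford to lose at most 1001 − 744 = 257, so at most ⌊257/49⌋ = 5 fall short, and at least 2 are ≥ 95.
Exactly 2 works: 2 values at 143 and 5 at 94 total 756; lower one of the high values by 12 (still ≥ 95) to hit 744.

2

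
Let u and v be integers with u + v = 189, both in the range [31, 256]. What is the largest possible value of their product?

uv = u(189 − u) is maximized when u is as near 189/2 as the bounds allow.
Taking u = 94 and v = 95 (both in [31, 256]) gives uv = 8930.

8930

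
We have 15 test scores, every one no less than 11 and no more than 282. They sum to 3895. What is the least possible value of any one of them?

To make one score as small as possible, make the other 14 as large as possible.
The other 14 can take up 14 × 282 = 3948 ≥ 3895 − 11, so one score can sit at its floor of 11.
Achievable: one at 11 and the other 14 totalling 3884, which fits since 14 × 11 ≤ 3884 ≤ 14 × 282.

11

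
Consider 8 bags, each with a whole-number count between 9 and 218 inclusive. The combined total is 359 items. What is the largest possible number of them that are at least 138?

2

With k values at 138 or above and the rest at least 9, the sum is at least 72 + 129k.
Since the sum is 359, we need 129k ≤ 287, i.e. k ≤ 2.
k = 2 is achieved by 2 values at 138 and 6 at 9, total 330; add 29 to one value (staying below 138) to reach 359.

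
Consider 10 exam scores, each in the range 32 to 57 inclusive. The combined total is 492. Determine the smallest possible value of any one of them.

Minimizing one value means maximizing the remaining 9.
The other 9 can take up 9 × 57 = 513 ≥ 492 − 32, so one score can sit at its floor of 32.
Achievable: one at 32 and the other 9 totalling 460, which fits since 9 × 32 ≤ 460 ≤ 9 × 57.

32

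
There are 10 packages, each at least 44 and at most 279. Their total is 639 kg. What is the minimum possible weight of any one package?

To make one package as small as possible, make the other 9 as large as possible.
The other 9 can take up 9 × 279 = 2511 ≥ 639 − 44, so one package can sit at its floor of 44.
Achievable: one at 44 and the other 9 totalling 595, which fits since 9 × 44 ≤ 595 ≤ 9 × 279.

44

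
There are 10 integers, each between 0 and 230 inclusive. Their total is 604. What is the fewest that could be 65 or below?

1

Let j be the number exceeding 65. Then the total is ≥ 66·j + 0·(10 − j) = 0 + 66j.
So 66j ≤ 604 and j ≤ 9; hence at least 10 − 9 = 1 are ≤ 65.
Exactly 1 works: 1 value at 0 and 9 at 66 total 594; raise one of the low values by 10 (still ≤ 65) to hit 604.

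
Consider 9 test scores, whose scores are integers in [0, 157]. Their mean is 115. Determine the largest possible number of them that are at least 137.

The total is 9 × 115 = 1035.
With k values at 137 or above and the rest at least 0, the sum is at least 0 + 137k.
Since the sum is 1035, we need 137k ≤ 1035, i.e. k ≤ 7.
k = 7 is achieved by 7 values at 137 and 2 at 0, total 959; add 76 to one value (staying below 137) to reach 1035.

7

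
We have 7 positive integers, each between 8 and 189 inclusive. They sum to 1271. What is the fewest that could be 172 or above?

5

Suppose at most 7 − j of them reach 172; then j values are ≤ 171 and the rest ≤ 189.
The total is then ≤ 171·j + 189·(7 − j) = 1323 − 18j. For this to be ≥ 1271 we need j ≤ 2, so at least 7 − 2 = 5 must reach 172.
Exactly 5 works: 5 values at 189 and 2 at 171 total 1287; lower one of the high values by 16 (still ≥ 172) to hit 1271.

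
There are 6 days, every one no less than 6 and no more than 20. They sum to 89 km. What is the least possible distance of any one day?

6

To make one day as small as possible, make the other 5 as large as possible.
The other 5 can take up 5 × 20 = 100 ≥ 89 − 6, so one day can sit at its floor of 6.
Achievable: one at 6 and the other 5 totalling 83, which fits since 5 × 6 ≤ 83 ≤ 5 × 20.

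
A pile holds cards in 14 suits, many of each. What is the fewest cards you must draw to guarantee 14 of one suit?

183

You could draw 13 of every suit without reaching 14 of any — 182 in all.
One more forces 14 of some suit, so 182 + 1 = 183.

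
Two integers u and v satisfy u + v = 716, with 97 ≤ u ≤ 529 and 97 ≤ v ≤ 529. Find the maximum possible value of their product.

128164

uv = u(716 − u) is maximized when u is as near 716/2 as the bounds allow.
Taking u = 358 and v = 358 (both in [97, 529]) gives uv = 128164.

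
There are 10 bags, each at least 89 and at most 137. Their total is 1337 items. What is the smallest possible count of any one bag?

104

To make one bag as small as possible, make the other 9 as large as possible.
The other 9 contribute at most 9 × 137 = 1233, leaving at least 1337 − 1233 = 104.
Since 104 ≥ 89, this is achievable: one at 104 and 9 at 137.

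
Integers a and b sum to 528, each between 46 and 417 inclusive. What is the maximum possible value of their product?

ab = a(528 − a) is maximized when a is as near 528/2 as the bounds allow.
Taking a = 264 and b = 264 (both in [46, 417]) gives ab = 69696.

69696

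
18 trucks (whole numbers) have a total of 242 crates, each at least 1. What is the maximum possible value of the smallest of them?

13

If every one of the 18 were at least 14, the total would be at least 18 × 14 = 252 > 242.
Achievable: 10 of them at 13 and 8 at 14 total 242.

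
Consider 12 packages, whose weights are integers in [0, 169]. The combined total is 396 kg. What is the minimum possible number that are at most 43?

3

If only k of them are at most 43, the other 12 − k are at least 44, so the total is at least (12 − k)·44 + k·0.
This is ≤ 396, so (12 − k)·44 + 0k ≤ 396, which gives k ≥ 3.
Exactly 3 works: 3 values at 0 and 9 at 44 total 396.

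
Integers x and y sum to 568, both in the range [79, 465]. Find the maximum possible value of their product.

80656

For a fixed sum, the product xy is largest when x and y are as close as possible.
Taking x = 284 and y = 284 (both in [79, 465]) gives xy = 80656.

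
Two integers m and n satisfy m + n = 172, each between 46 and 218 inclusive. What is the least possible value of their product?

5796

For a fixed sum, mn is smallest when m and n are as far apart as possible.
The extreme feasible split is m = 46, n = 126, giving mn = 5796.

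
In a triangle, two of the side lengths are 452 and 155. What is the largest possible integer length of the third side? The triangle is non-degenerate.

The third side must be less than 452 + 155 = 607.
The largest integer below 607 is 606.

606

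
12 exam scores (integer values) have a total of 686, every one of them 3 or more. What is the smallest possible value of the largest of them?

If every one of the 12 were at most 57, the total would be at most 12 × 57 = 684 < 686.
Taking 10 copies of 57 and 2 copies of 58 gives exactly 686, so 58 is attained.

58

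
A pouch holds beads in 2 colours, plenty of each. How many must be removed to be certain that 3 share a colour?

You could draw 2 of every colour without reaching 3 of any — 4 in all.
One more forces 3 of some colour, so 4 + 1 = 5.

5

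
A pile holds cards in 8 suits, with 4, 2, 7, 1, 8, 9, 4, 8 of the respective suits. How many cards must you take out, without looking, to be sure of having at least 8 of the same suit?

In the worst case you take as many as possible of each suit without reaching 8: 4 + 2 + 7 + 1 + 7 + 7 + 4 + 7 = 39.
The next one must give 8 of some suit, so 39 + 1 = 40.

40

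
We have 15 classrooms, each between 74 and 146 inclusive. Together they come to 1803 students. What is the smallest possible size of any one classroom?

74

Minimizing one value means maximizing the remaining 14.
The other 14 can take up 14 × 146 = 2044 ≥ 1803 − 74, so one classroom can sit at its floor of 74.
Achievable: one at 74 and the other 14 totalling 1729, which fits since 14 × 74 ≤ 1729 ≤ 14 × 146.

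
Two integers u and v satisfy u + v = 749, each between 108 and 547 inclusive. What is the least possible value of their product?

110494

uv = u(749 − u) is concave in u, so over [202, 547] it is minimized at an endpoint.
The extreme feasible split is u = 202, v = 547, giving uv = 110494.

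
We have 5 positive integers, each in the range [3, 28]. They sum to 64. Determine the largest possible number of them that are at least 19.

Suppose k of them are at least 19. Those contribute at least 19 each and the other 5 − k at least 3 each.
So the total is at least 19k + 3(5 − k) = 15 + 16k. This must be ≤ 64, giving k ≤ 3.
k = 3 is achieved by 3 values at 19 and 2 at 3, total 63; add 1 to one value (staying below 19) to reach 64.

3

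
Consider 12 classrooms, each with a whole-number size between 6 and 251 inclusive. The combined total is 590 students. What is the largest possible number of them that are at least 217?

2

Suppose k of them are at least 217. Those contribute at least 217 each and the other 12 − k at least 6 each.
So the total is at least 217k + 6(12 − k) = 72 + 211k. This must be ≤ 590, giving k ≤ 2.
k = 2 is achieved by 2 values at 217 and 10 at 6, total 494; add 96 to one value (staying below 217) to reach 590.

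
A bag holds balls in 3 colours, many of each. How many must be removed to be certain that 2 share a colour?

4

You could draw 1 of every colour without reaching 2 of any — 3 in all.
One more forces 2 of some colour, so 3 + 1 = 4.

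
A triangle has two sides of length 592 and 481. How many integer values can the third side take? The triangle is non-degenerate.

961

The triangle inequality gives |592 − 481| < c < 592 + 481, i.e. 111 < c < 1073.
So c can be any integer from 112 to 1072: 961 values.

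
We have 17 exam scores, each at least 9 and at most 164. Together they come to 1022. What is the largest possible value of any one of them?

164

To make one score as large as possible, make the other 16 as small as possible.
The other 16 contribute at least 16 × 9 = 144, leaving at most 1022 − 144 = 878.
But each score is capped at 164, so the maximum is 164.
Achievable: one at 164 and the other 16 totalling 858, which fits since 16 × 9 ≤ 858 ≤ 16 × 164.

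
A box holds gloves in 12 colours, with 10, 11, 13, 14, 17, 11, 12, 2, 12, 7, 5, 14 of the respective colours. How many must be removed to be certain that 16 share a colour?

In the worst case you take as many as possible of each colour without reaching 16: 10 + 11 + 13 + 14 + 15 + 11 + 12 + 2 + 12 + 7 + 5 + 14 = 126.
The next one must give 16 of some colour, so 126 + 1 = 127.

127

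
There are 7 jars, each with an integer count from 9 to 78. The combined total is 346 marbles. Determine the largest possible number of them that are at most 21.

3

Each value at 21 or below falls at least 78 − 21 = 57 short of the ceiling 78.
The ceiling total is 7 × 78 = 546, and we need 346, so at most ⌊(546 − 346)/57⌋ = 3 can be that low.
k = 3 is achieved by 3 values at 21 and 4 at 78, total 375; lower one of the 78's by 29 (still > 21) to reach 346.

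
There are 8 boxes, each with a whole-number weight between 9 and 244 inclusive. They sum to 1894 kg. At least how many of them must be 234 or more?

Each value short of 234 is at most 233, costing at least 244 − 233 = 11 against the maximum total of 1952.
We can afford to lose at most 1952 − 1894 = 58, so at most ⌊58/11⌋ = 5 fall short, and at least 3 are ≥ 234.
Exactly 3 works: 3 values at 244 and 5 at 233 total 1897; lower one of the high values by 3 (still ≥ 234) to hit 1894.

3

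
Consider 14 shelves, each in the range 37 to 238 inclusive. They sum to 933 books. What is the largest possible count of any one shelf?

238

To make one shelf as large as possible, make the other 13 as small as possible.
The other 13 contribute at least 13 × 37 = 481, leaving at most 933 − 481 = 452.
But each shelf is capped at 238, so the maximum is 238.
Achievable: one at 238 and the other 13 totalling 695, which fits since 13 × 37 ≤ 695 ≤ 13 × 238.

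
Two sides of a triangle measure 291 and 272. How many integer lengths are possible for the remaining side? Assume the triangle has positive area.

The triangle inequality gives |291 − 272| < c < 291 + 272, i.e. 19 < c < 563.
So c can be any integer from 20 to 562: 543 values.

543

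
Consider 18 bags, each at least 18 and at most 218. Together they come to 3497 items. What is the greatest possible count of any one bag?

218

To make one bag as large as possible, make the other 17 as small as possible.
The other 17 contribute at least 17 × 18 = 306, leaving at most 3497 − 306 = 3191.
But each bag is capped at 218, so the maximum is 218.
Achievable: one at 218 and the other 17 totalling 3279, which fits since 17 × 18 ≤ 3279 ≤ 17 × 218.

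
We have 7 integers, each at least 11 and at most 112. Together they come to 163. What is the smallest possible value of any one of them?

To make one integer as small as possible, make the other 6 as large as possible.
The other 6 can take up 6 × 112 = 672 ≥ 163 − 11, so one integer can sit at its floor of 11.
Achievable: one at 11 and the other 6 totalling 152, which fits since 6 × 11 ≤ 152 ≤ 6 × 112.

11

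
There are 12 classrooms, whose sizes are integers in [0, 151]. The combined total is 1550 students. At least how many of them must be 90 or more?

If only k of them are at least 90, the other 12 − k are at most 89, so the total is at most k·151 + (12 − k)·89.
This must reach 1550, so k·151 + (12 − k)·89 ≥ 1550, giving k ≥ 8.
Exactly 8 works: 8 values at 151 and 4 at 89 total 1564; lower one of the high values by 14 (still ≥ 90) to hit 1550.

8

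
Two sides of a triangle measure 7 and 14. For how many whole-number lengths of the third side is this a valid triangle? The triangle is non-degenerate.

13

The triangle inequality gives |7 − 14| < c < 7 + 14, i.e. 7 < c < 21.
So c can be any integer from 8 to 20: 13 values.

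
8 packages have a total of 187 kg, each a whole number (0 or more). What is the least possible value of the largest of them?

Some value must be at least ⌈187/8⌉ = 24, since 8 × 23 = 184 < 187.
Equality holds with 3 values of 24 and 5 values of 23.

24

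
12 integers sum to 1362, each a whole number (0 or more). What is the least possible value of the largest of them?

114

The 12 values sum to 1362, so their maximum is at least ⌈1362/12⌉ = 114.
Achievable: 6 of them at 114 and 6 at 113 total 1362.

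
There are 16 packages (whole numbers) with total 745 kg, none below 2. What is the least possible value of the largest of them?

47

If every one of the 16 were at most 46, the total would be at most 16 × 46 = 736 < 745.
Achievable: 9 of them at 47 and 7 at 46 total 745.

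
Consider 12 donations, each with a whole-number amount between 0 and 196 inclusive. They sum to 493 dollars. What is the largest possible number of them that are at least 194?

Suppose k of them are at least 194. Those contribute at least 194 each and the other 12 − k at least 0 each.
So the total is at least 194k + 0(12 − k) = 0 + 194k. This must be ≤ 493, giving k ≤ 2.
k = 2 is achieved by 2 values at 194 and 10 at 0, total 388; add 105 to one value (staying below 194) to reach 493.

2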